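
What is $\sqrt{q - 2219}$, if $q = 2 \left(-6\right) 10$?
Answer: $i \sqrt{2339} \approx 48.363 i$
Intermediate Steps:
$q = -120$ ($q = \left(-12\right) 10 = -120$)
$\sqrt{q - 2219} = \sqrt{-120 - 2219} = \sqrt{-2339} = i \sqrt{2339}$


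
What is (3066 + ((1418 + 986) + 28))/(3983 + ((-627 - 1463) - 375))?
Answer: 2749/759 ≈ 3.6219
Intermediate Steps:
(3066 + ((1418 + 986) + 28))/(3983 + ((-627 - 1463) - 375)) = (3066 + (2404 + 28))/(3983 + (-2090 - 375)) = (3066 + 2432)/(3983 - 2465) = 5498/1518 = 5498*(1/1518) = 2749/759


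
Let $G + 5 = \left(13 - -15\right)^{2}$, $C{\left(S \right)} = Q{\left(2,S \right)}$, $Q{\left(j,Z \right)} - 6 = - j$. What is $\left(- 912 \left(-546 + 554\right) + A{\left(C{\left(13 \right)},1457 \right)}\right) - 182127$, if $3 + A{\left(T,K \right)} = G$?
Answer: $-188647$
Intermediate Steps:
$Q{\left(j,Z \right)} = 6 - j$
$C{\left(S \right)} = 4$ ($C{\left(S \right)} = 6 - 2 = 4$)
$G = 779$ ($G = -5 + \left(13 - -15\right)^{2} = -5 + \left(13 + 15\right)^{2} = -5 + 28^{2} = -5 + 784 = 779$)
$A{\left(T,K \right)} = 776$ ($A{\left(T,K \right)} = -3 + 779 = 776$)
$\left(- 912 \left(-546 + 554\right) + A{\left(C{\left(13 \right)},1457 \right)}\right) - 182127 = \left(- 912 \left(-546 + 554\right) + 776\right) - 182127 = \left(\left(-912\right) 8 + 776\right) - 182127 = \left(-7296 + 776\right) - 182127 = -6520 - 182127 = -188647$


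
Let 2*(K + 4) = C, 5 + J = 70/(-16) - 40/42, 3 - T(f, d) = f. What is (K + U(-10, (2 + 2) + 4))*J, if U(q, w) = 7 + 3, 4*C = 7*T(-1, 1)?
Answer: -32965/336 ≈ -98.110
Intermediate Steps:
T(f, d) = 3 - f
C = 7 (C = (7*(3 - 1*(-1)))/4 = (7*(3 + 1))/4 = (7*4)/4 = (1/4)*28 = 7)
J = -1735/168 (J = -5 + (70/(-16) - 40/42) = -5 + (70*(-1/16) - 40*1/42) = -5 + (-35/8 - 20/21) = -5 - 895/168 = -1735/168 ≈ -10.327)
K = -1/2 (K = -4 + (1/2)*7 = -4 + 7/2 = -1/2 ≈ -0.50000)
U(q, w) = 10
(K + U(-10, (2 + 2) + 4))*J = (-1/2 + 10)*(-1735/168) = (19/2)*(-1735/168) = -32965/336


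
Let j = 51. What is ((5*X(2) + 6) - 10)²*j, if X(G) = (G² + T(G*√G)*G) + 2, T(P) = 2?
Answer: 107916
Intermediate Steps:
X(G) = 2 + G² + 2*G (X(G) = (G² + 2*G) + 2 = 2 + G² + 2*G)
((5*X(2) + 6) - 10)²*j = ((5*(2 + 2² + 2*2) + 6) - 10)²*51 = ((5*(2 + 4 + 4) + 6) - 10)²*51 = ((5*10 + 6) - 10)²*51 = ((50 + 6) - 10)²*51 = (56 - 10)²*51 = 46²*51 = 2116*51 = 107916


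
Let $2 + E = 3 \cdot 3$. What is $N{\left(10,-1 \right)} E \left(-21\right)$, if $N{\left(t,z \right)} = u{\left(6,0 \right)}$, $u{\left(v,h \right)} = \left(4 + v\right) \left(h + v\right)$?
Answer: $-8820$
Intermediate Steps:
$N{\left(t,z \right)} = 60$ ($N{\left(t,z \right)} = 6^{2} + 4 \cdot 0 + 4 \cdot 6 + 0 \cdot 6 = 36 + 0 + 24 + 0 = 60$)
$E = 7$ ($E = -2 + 3 \cdot 3 = -2 + 9 = 7$)
$N{\left(10,-1 \right)} E \left(-21\right) = 60 \cdot 7 \left(-21\right) = 420 \left(-21\right) = -8820$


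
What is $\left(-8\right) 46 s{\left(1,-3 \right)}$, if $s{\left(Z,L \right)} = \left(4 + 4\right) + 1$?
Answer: $-3312$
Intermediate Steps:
$s{\left(Z,L \right)} = 9$ ($s{\left(Z,L \right)} = 8 + 1 = 9$)
$\left(-8\right) 46 s{\left(1,-3 \right)} = \left(-8\right) 46 \cdot 9 = \left(-368\right) 9 = -3312$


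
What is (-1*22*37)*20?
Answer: -16280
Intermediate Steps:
(-1*22*37)*20 = -22*37*20 = -814*20 = -16280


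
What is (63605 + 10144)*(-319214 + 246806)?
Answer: -5340017592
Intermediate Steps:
(63605 + 10144)*(-319214 + 246806) = 73749*(-72408) = -5340017592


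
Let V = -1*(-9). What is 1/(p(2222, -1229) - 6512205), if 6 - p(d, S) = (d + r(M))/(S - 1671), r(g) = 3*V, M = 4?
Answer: -2900/18885374851 ≈ -1.5356e-7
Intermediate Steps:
V = 9
r(g) = 27 (r(g) = 3*9 = 27)
p(d, S) = 6 - (27 + d)/(-1671 + S) (p(d, S) = 6 - (d + 27)/(S - 1671) = 6 - (27 + d)/(-1671 + S))
1/(p(2222, -1229) - 6512205) = 1/((-10053 - 1*2222 + 6*(-1229))/(-1671 - 1229) - 6512205) = 1/((-10053 - 2222 - 7374)/(-2900) - 6512205) = 1/(-1/2900*(-19649) - 6512205) = 1/(19649/2900 - 6512205) = 1/(-18885374851/2900) = -2900/18885374851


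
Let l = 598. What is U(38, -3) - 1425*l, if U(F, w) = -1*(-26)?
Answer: -852124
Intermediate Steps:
U(F, w) = 26
U(38, -3) - 1425*l = 26 - 1425*598 = 26 - 852150 = -852124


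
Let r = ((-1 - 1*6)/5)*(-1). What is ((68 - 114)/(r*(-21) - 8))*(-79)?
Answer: -18170/187 ≈ -97.166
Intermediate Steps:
r = 7/5 (r = ((-1 - 6)*(1/5))*(-1) = -7*1/5*(-1) = -7/5*(-1) = 7/5 ≈ 1.4000)
((68 - 114)/(r*(-21) - 8))*(-79) = ((68 - 114)/((7/5)*(-21) - 8))*(-79) = -46/(-147/5 - 8)*(-79) = -46/(-187/5)*(-79) = -46*(-5/187)*(-79) = (230/187)*(-79) = -18170/187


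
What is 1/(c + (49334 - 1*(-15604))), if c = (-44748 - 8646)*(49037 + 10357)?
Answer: -1/3171218298 ≈ -3.1534e-10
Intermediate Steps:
c = -3171283236 (c = -53394*59394 = -3171283236)
1/(c + (49334 - 1*(-15604))) = 1/(-3171283236 + (49334 - 1*(-15604))) = 1/(-3171283236 + (49334 + 15604)) = 1/(-3171283236 + 64938) = 1/(-3171218298) = -1/3171218298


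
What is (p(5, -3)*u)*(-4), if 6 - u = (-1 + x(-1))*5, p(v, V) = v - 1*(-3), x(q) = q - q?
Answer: -352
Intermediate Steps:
x(q) = 0
p(v, V) = 3 + v (p(v, V) = v + 3 = 3 + v)
u = 11 (u = 6 - (-1 + 0)*5 = 6 - (-1)*5 = 6 - 1*(-5) = 6 + 5 = 11)
(p(5, -3)*u)*(-4) = ((3 + 5)*11)*(-4) = (8*11)*(-4) = 88*(-4) = -352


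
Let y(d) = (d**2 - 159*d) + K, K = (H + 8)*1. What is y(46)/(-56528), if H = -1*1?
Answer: 5191/56528 ≈ 0.091831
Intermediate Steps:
H = -1
K = 7 (K = (-1 + 8)*1 = 7*1 = 7)
y(d) = 7 + d**2 - 159*d (y(d) = (d**2 - 159*d) + 7 = 7 + d**2 - 159*d)
y(46)/(-56528) = (7 + 46**2 - 159*46)/(-56528) = (7 + 2116 - 7314)*(-1/56528) = -5191*(-1/56528) = 5191/56528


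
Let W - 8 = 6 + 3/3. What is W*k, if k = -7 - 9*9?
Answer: -1320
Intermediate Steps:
k = -88 (k = -7 - 81 = -88)
W = 15 (W = 8 + (6 + 3/3) = 8 + (6 + 3*(⅓)) = 8 + (6 + 1) = 8 + 7 = 15)
W*k = 15*(-88) = -1320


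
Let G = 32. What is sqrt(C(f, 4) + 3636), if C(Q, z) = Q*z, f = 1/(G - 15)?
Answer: 2*sqrt(262718)/17 ≈ 60.301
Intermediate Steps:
f = 1/17 (f = 1/(32 - 15) = 1/17 ≈ 0.058824)
sqrt(C(f, 4) + 3636) = sqrt((1/17)*4 + 3636) = sqrt(4/17 + 3636) = sqrt(61816/17) = 2*sqrt(262718)/17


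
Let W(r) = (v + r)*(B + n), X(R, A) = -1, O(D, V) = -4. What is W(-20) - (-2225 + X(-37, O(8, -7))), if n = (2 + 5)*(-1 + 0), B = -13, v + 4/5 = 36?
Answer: 1922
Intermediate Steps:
v = 176/5 (v = -⅘ + 36 = 176/5 ≈ 35.200)
n = -7 (n = 7*(-1) = -7)
W(r) = -704 - 20*r (W(r) = (176/5 + r)*(-13 - 7) = (176/5 + r)*(-20) = -704 - 20*r)
W(-20) - (-2225 + X(-37, O(8, -7))) = (-704 - 20*(-20)) - (-2225 - 1) = (-704 + 400) - 1*(-2226) = -304 + 2226 = 1922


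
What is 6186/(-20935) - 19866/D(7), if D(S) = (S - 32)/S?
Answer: 582221664/104675 ≈ 5562.2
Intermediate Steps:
D(S) = (-32 + S)/S
6186/(-20935) - 19866/D(7) = 6186/(-20935) - 19866*7/(-32 + 7) = 6186*(-1/20935) - 19866/((1/7)*(-25)) = -6186/20935 - 19866/(-25/7) = -6186/20935 - 19866*(-7/25) = -6186/20935 + 139062/25 = 582221664/104675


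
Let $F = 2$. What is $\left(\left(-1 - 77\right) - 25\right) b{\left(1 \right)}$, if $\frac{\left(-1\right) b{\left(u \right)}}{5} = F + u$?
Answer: $1545$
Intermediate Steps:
$b{\left(u \right)} = -10 - 5 u$ ($b{\left(u \right)} = - 5 \left(2 + u\right) = -10 - 5 u$)
$\left(\left(-1 - 77\right) - 25\right) b{\left(1 \right)} = \left(\left(-1 - 77\right) - 25\right) \left(-10 - 5\right) = \left(-78 - 25\right) \left(-10 - 5\right) = \left(-103\right) \left(-15\right) = 1545$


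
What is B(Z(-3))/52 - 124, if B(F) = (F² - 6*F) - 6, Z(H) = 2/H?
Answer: -29023/234 ≈ -124.03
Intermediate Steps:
B(F) = -6 + F² - 6*F
B(Z(-3))/52 - 124 = (-6 + (2/(-3))² - 12/(-3))/52 - 124 = (-6 + (2*(-⅓))² - 12*(-1)/3)/52 - 124 = (-6 + (-⅔)² - 6*(-⅔))/52 - 124 = (-6 + 4/9 + 4)/52 - 124 = (1/52)*(-14/9) - 124 = -7/234 - 124 = -29023/234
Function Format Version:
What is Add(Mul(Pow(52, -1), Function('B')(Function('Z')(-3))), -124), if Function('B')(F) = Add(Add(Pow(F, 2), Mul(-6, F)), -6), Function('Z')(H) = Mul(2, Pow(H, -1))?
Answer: Rational(-29023, 234) ≈ -124.03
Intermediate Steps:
Function('B')(F) = Add(-6, Pow(F, 2), Mul(-6, F))
Add(Mul(Pow(52, -1), Function('B')(Function('Z')(-3))), -124) = Add(Mul(Pow(52, -1), Add(-6, Pow(Mul(2, Pow(-3, -1)), 2), Mul(-6, Mul(2, Pow(-3, -1))))), -124) = Add(Mul(Rational(1, 52), Add(-6, Pow(Mul(2, Rational(-1, 3)), 2), Mul(-6, Mul(2, Rational(-1, 3))))), -124) = Add(Mul(Rational(1, 52), Add(-6, Pow(Rational(-2, 3), 2), Mul(-6, Rational(-2, 3)))), -124) = Add(Mul(Rational(1, 52), Add(-6, Rational(4, 9), 4)), -124) = Add(Mul(Rational(1, 52), Rational(-14, 9)), -124) = Add(Rational(-7, 234), -124) = Rational(-29023, 234)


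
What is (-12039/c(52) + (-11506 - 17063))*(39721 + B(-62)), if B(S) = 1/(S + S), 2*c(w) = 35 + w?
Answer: -4120232595381/3596 ≈ -1.1458e+9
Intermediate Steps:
c(w) = 35/2 + w/2 (c(w) = (35 + w)/2 = 35/2 + w/2)
B(S) = 1/(2*S)
(-12039/c(52) + (-11506 - 17063))*(39721 + B(-62)) = (-12039/(35/2 + (½)*52) + (-11506 - 17063))*(39721 + (½)/(-62)) = (-12039/(35/2 + 26) - 28569)*(39721 + (½)*(-1/62)) = (-12039/87/2 - 28569)*(39721 - 1/124) = (-12039*2/87 - 28569)*(4925403/124) = (-8026/29 - 28569)*(4925403/124) = -836527/29*4925403/124 = -4120232595381/3596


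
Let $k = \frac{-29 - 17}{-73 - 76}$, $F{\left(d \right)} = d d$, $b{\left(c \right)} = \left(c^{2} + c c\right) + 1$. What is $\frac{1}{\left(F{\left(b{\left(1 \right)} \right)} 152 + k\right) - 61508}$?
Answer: $- \frac{149}{8960814} \approx -1.6628 \cdot 10^{-5}$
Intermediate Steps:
$b{\left(c \right)} = 1 + 2 c^{2}$ ($b{\left(c \right)} = \left(c^{2} + c^{2}\right) + 1 = 2 c^{2} + 1 = 1 + 2 c^{2}$)
$F{\left(d \right)} = d^{2}$
$k = \frac{46}{149}$ ($k = - \frac{46}{-149} = \left(-46\right) \left(- \frac{1}{149}\right) = \frac{46}{149} \approx 0.30872$)
$\frac{1}{\left(F{\left(b{\left(1 \right)} \right)} 152 + k\right) - 61508} = \frac{1}{\left(\left(1 + 2 \cdot 1^{2}\right)^{2} \cdot 152 + \frac{46}{149}\right) - 61508} = \frac{1}{\left(\left(1 + 2 \cdot 1\right)^{2} \cdot 152 + \frac{46}{149}\right) - 61508} = \frac{1}{\left(\left(1 + 2\right)^{2} \cdot 152 + \frac{46}{149}\right) - 61508} = \frac{1}{\left(3^{2} \cdot 152 + \frac{46}{149}\right) - 61508} = \frac{1}{\left(9 \cdot 152 + \frac{46}{149}\right) - 61508} = \frac{1}{\left(1368 + \frac{46}{149}\right) - 61508} = \frac{1}{\frac{203878}{149} - 61508} = \frac{1}{- \frac{8960814}{149}} = - \frac{149}{8960814}$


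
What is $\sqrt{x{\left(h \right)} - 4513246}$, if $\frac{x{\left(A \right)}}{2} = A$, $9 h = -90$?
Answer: $3 i \sqrt{501474} \approx 2124.4 i$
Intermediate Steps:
$h = -10$ ($h = \frac{1}{9} \left(-90\right) = -10$)
$x{\left(A \right)} = 2 A$
$\sqrt{x{\left(h \right)} - 4513246} = \sqrt{2 \left(-10\right) - 4513246} = \sqrt{-20 - 4513246} = \sqrt{-4513266} = 3 i \sqrt{501474}$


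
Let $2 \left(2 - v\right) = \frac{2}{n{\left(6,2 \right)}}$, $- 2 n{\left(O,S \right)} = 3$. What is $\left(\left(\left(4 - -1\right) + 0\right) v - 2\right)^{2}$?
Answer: $\frac{1156}{9} \approx 128.44$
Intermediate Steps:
$n{\left(O,S \right)} = - \frac{3}{2}$ ($n{\left(O,S \right)} = \left(- \frac{1}{2}\right) 3 = - \frac{3}{2}$)
$v = \frac{8}{3}$ ($v = 2 - \frac{2 \frac{1}{- \frac{3}{2}}}{2} = 2 - \frac{2 \left(- \frac{2}{3}\right)}{2} = 2 - - \frac{2}{3} = 2 + \frac{2}{3} = \frac{8}{3} \approx 2.6667$)
$\left(\left(\left(4 - -1\right) + 0\right) v - 2\right)^{2} = \left(\left(\left(4 - -1\right) + 0\right) \frac{8}{3} - 2\right)^{2} = \left(\left(\left(4 + 1\right) + 0\right) \frac{8}{3} - 2\right)^{2} = \left(\left(5 + 0\right) \frac{8}{3} - 2\right)^{2} = \left(5 \cdot \frac{8}{3} - 2\right)^{2} = \left(\frac{40}{3} - 2\right)^{2} = \left(\frac{34}{3}\right)^{2} = \frac{1156}{9}$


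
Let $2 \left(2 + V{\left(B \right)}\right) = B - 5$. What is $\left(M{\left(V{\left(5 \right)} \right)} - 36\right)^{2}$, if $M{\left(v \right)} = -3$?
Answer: $1521$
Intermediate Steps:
$V{\left(B \right)} = - \frac{9}{2} + \frac{B}{2}$ ($V{\left(B \right)} = -2 + \frac{B - 5}{2} = -2 + \frac{-5 + B}{2} = -2 + \left(- \frac{5}{2} + \frac{B}{2}\right) = - \frac{9}{2} + \frac{B}{2}$)
$\left(M{\left(V{\left(5 \right)} \right)} - 36\right)^{2} = \left(-3 - 36\right)^{2} = \left(-39\right)^{2} = 1521$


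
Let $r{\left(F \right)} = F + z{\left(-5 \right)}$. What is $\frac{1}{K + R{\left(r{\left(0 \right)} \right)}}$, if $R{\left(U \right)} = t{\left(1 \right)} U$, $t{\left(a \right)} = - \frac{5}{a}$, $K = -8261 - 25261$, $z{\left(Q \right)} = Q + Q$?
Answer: $- \frac{1}{33472} \approx -2.9876 \cdot 10^{-5}$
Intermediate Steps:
$z{\left(Q \right)} = 2 Q$
$K = -33522$
$r{\left(F \right)} = -10 + F$ ($r{\left(F \right)} = F + 2 \left(-5\right) = F - 10 = -10 + F$)
$R{\left(U \right)} = - 5 U$ ($R{\left(U \right)} = - \frac{5}{1} U = \left(-5\right) 1 U = - 5 U$)
$\frac{1}{K + R{\left(r{\left(0 \right)} \right)}} = \frac{1}{-33522 - 5 \left(-10 + 0\right)} = \frac{1}{-33522 - -50} = \frac{1}{-33522 + 50} = \frac{1}{-33472} = - \frac{1}{33472}$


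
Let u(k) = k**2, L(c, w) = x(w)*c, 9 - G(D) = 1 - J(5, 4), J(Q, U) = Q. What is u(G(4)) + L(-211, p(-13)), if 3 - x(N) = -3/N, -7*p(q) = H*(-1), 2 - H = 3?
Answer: 3967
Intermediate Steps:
H = -1 (H = 2 - 1*3 = 2 - 3 = -1)
p(q) = -1/7 (p(q) = -(-1)*(-1)/7 = -1/7*1 = -1/7)
x(N) = 3 + 3/N (x(N) = 3 - (-3)/N = 3 + 3/N)
G(D) = 13 (G(D) = 9 - (1 - 1*5) = 9 - (1 - 5) = 9 - 1*(-4) = 9 + 4 = 13)
L(c, w) = c*(3 + 3/w) (L(c, w) = (3 + 3/w)*c = c*(3 + 3/w))
u(G(4)) + L(-211, p(-13)) = 13**2 + 3*(-211)*(1 - 1/7)/(-1/7) = 169 + 3*(-211)*(-7)*(6/7) = 169 + 3798 = 3967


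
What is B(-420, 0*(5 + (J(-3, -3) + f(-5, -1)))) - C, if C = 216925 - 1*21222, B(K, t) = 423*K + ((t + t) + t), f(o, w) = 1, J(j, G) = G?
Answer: -373363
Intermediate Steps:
B(K, t) = 3*t + 423*K (B(K, t) = 423*K + (2*t + t) = 423*K + 3*t = 3*t + 423*K)
C = 195703 (C = 216925 - 21222 = 195703)
B(-420, 0*(5 + (J(-3, -3) + f(-5, -1)))) - C = (3*(0*(5 + (-3 + 1))) + 423*(-420)) - 1*195703 = (3*(0*(5 - 2)) - 177660) - 195703 = (3*(0*3) - 177660) - 195703 = (3*0 - 177660) - 195703 = (0 - 177660) - 195703 = -177660 - 195703 = -373363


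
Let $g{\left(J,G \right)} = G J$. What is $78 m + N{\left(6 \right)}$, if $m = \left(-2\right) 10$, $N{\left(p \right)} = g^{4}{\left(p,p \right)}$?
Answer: $1678056$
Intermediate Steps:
$N{\left(p \right)} = p^{8}$ ($N{\left(p \right)} = \left(p p\right)^{4} = \left(p^{2}\right)^{4} = p^{8}$)
$m = -20$
$78 m + N{\left(6 \right)} = 78 \left(-20\right) + 6^{8} = -1560 + 1679616 = 1678056$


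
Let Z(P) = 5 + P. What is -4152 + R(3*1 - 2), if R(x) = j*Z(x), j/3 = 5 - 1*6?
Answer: -4170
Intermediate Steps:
j = -3 (j = 3*(5 - 1*6) = 3*(5 - 6) = 3*(-1) = -3)
R(x) = -15 - 3*x (R(x) = -3*(5 + x) = -15 - 3*x)
-4152 + R(3*1 - 2) = -4152 + (-15 - 3*(3*1 - 2)) = -4152 + (-15 - 3*(3 - 2)) = -4152 + (-15 - 3*1) = -4152 + (-15 - 3) = -4152 - 18 = -4170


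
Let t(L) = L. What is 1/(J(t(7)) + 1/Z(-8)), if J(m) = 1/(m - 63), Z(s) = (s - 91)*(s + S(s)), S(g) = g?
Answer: -11088/191 ≈ -58.052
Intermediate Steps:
Z(s) = 2*s*(-91 + s) (Z(s) = (s - 91)*(s + s) = (-91 + s)*(2*s) = 2*s*(-91 + s))
J(m) = 1/(-63 + m)
1/(J(t(7)) + 1/Z(-8)) = 1/(1/(-63 + 7) + 1/(2*(-8)*(-91 - 8))) = 1/(1/(-56) + 1/(2*(-8)*(-99))) = 1/(-1/56 + 1/1584) = 1/(-191/11088) = -11088/191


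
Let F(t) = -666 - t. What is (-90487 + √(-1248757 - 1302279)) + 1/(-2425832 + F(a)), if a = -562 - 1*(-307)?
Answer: -219543450342/2426243 + 2*I*√637759 ≈ -90487.0 + 1597.2*I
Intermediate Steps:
a = -255 (a = -562 + 307 = -255)
(-90487 + √(-1248757 - 1302279)) + 1/(-2425832 + F(a)) = (-90487 + √(-1248757 - 1302279)) + 1/(-2425832 + (-666 - 1*(-255))) = (-90487 + √(-2551036)) + 1/(-2425832 + (-666 + 255)) = (-90487 + 2*I*√637759) + 1/(-2425832 - 411) = (-90487 + 2*I*√637759) + 1/(-2426243) = (-90487 + 2*I*√637759) - 1/2426243 = -219543450342/2426243 + 2*I*√637759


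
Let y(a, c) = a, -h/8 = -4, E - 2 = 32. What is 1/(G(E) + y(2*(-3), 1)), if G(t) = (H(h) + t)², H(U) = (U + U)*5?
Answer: 1/125310 ≈ 7.9802e-6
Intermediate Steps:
E = 34 (E = 2 + 32 = 34)
h = 32 (h = -8*(-4) = 32)
H(U) = 10*U (H(U) = (2*U)*5 = 10*U)
G(t) = (320 + t)² (G(t) = (10*32 + t)² = (320 + t)²)
1/(G(E) + y(2*(-3), 1)) = 1/((320 + 34)² + 2*(-3)) = 1/(354² - 6) = 1/(125316 - 6) = 1/125310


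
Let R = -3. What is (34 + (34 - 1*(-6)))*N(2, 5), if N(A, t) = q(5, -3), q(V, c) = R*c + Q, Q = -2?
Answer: 518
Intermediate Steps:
q(V, c) = -2 - 3*c (q(V, c) = -3*c - 2 = -2 - 3*c)
N(A, t) = 7 (N(A, t) = -2 - 3*(-3) = -2 + 9 = 7)
(34 + (34 - 1*(-6)))*N(2, 5) = (34 + (34 - 1*(-6)))*7 = (34 + (34 + 6))*7 = (34 + 40)*7 = 74*7 = 518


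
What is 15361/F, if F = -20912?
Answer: -15361/20912 ≈ -0.73455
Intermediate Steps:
15361/F = 15361/(-20912) = 15361*(-1/20912) = -15361/20912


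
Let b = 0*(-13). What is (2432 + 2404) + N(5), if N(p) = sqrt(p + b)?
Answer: 4836 + sqrt(5) ≈ 4838.2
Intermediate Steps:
b = 0
N(p) = sqrt(p) (N(p) = sqrt(p + 0) = sqrt(p))
(2432 + 2404) + N(5) = (2432 + 2404) + sqrt(5) = 4836 + sqrt(5)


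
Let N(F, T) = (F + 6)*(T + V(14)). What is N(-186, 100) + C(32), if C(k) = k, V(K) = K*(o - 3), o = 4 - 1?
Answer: -17968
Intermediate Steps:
o = 3
V(K) = 0 (V(K) = K*(3 - 3) = K*0 = 0)
N(F, T) = T*(6 + F) (N(F, T) = (F + 6)*(T + 0) = (6 + F)*T = T*(6 + F))
N(-186, 100) + C(32) = 100*(6 - 186) + 32 = 100*(-180) + 32 = -18000 + 32 = -17968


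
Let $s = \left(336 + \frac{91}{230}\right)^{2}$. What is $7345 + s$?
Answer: $\frac{6374822141}{52900} \approx 1.2051 \cdot 10^{5}$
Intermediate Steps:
$s = \frac{5986271641}{52900}$ ($s = \left(336 + 91 \cdot \frac{1}{230}\right)^{2} = \left(336 + \frac{91}{230}\right)^{2} = \left(\frac{77371}{230}\right)^{2} = \frac{5986271641}{52900} \approx 1.1316 \cdot 10^{5}$)
$7345 + s = 7345 + \frac{5986271641}{52900} = \frac{6374822141}{52900}$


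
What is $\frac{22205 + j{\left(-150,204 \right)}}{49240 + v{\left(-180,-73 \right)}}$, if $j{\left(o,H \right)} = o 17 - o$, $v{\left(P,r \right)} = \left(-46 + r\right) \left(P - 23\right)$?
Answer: $\frac{19805}{73397} \approx 0.26983$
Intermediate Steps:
$v{\left(P,r \right)} = \left(-46 + r\right) \left(-23 + P\right)$
$j{\left(o,H \right)} = 16 o$ ($j{\left(o,H \right)} = 17 o - o = 16 o$)
$\frac{22205 + j{\left(-150,204 \right)}}{49240 + v{\left(-180,-73 \right)}} = \frac{22205 + 16 \left(-150\right)}{49240 - -24157} = \frac{22205 - 2400}{49240 + \left(1058 + 8280 + 1679 + 13140\right)} = \frac{19805}{49240 + 24157} = \frac{19805}{73397}$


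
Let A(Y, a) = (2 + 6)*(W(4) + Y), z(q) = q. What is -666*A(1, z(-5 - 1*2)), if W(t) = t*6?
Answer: -133200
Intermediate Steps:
W(t) = 6*t
A(Y, a) = 192 + 8*Y (A(Y, a) = (2 + 6)*(6*4 + Y) = 8*(24 + Y) = 192 + 8*Y)
-666*A(1, z(-5 - 1*2)) = -666*(192 + 8*1) = -666*(192 + 8) = -666*200 = -133200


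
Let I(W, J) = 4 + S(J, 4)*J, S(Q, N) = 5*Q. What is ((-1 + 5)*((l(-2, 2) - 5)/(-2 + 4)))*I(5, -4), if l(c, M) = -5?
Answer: -1680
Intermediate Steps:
I(W, J) = 4 + 5*J² (I(W, J) = 4 + (5*J)*J = 4 + 5*J²)
((-1 + 5)*((l(-2, 2) - 5)/(-2 + 4)))*I(5, -4) = ((-1 + 5)*((-5 - 5)/(-2 + 4)))*(4 + 5*(-4)²) = (4*(-10/2))*(4 + 5*16) = (4*(-10*½))*(4 + 80) = (4*(-5))*84 = -20*84 = -1680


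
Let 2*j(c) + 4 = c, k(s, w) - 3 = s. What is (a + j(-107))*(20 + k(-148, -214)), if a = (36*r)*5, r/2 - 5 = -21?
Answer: 1453875/2 ≈ 7.2694e+5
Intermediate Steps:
r = -32 (r = 10 + 2*(-21) = 10 - 42 = -32)
k(s, w) = 3 + s
a = -5760 (a = (36*(-32))*5 = -1152*5 = -5760)
j(c) = -2 + c/2
(a + j(-107))*(20 + k(-148, -214)) = (-5760 + (-2 + (1/2)*(-107)))*(20 + (3 - 148)) = (-5760 + (-2 - 107/2))*(20 - 145) = (-5760 - 111/2)*(-125) = -11631/2*(-125) = 1453875/2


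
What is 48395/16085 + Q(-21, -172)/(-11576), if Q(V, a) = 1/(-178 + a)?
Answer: 39215439617/13033997200 ≈ 3.0087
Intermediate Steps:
48395/16085 + Q(-21, -172)/(-11576) = 48395/16085 + 1/(-178 - 172*(-11576)) = 48395*(1/16085) - 1/11576/(-350) = 9679/3217 - 1/350*(-1/11576) = 9679/3217 + 1/4051600 = 39215439617/13033997200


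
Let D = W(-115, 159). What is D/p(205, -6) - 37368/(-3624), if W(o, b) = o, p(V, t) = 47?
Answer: 55814/7097 ≈ 7.8644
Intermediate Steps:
D = -115
D/p(205, -6) - 37368/(-3624) = -115/47 - 37368/(-3624) = -115*1/47 - 37368*(-1/3624) = -115/47 + 1557/151 = 55814/7097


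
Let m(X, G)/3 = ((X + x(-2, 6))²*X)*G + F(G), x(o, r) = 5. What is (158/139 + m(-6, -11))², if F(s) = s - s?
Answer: 766182400/19321 ≈ 39655.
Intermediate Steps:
F(s) = 0
m(X, G) = 3*G*X*(5 + X)² (m(X, G) = 3*(((X + 5)²*X)*G + 0) = 3*(((5 + X)²*X)*G + 0) = 3*((X*(5 + X)²)*G + 0) = 3*(G*X*(5 + X)² + 0) = 3*(G*X*(5 + X)²) = 3*G*X*(5 + X)²)
(158/139 + m(-6, -11))² = (158/139 + 3*(-11)*(-6)*(5 - 6)²)² = (158*(1/139) + 3*(-11)*(-6)*(-1)²)² = (158/139 + 3*(-11)*(-6)*1)² = (158/139 + 198)² = (27680/139)² = 766182400/19321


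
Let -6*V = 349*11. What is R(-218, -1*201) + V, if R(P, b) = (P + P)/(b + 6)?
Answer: -248663/390 ≈ -637.60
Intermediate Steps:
R(P, b) = 2*P/(6 + b) (R(P, b) = (2*P)/(6 + b) = 2*P/(6 + b))
V = -3839/6 (V = -349*11/6 = -1/6*3839 = -3839/6 ≈ -639.83)
R(-218, -1*201) + V = 2*(-218)/(6 - 1*201) - 3839/6 = 2*(-218)/(6 - 201) - 3839/6 = 2*(-218)/(-195) - 3839/6 = 2*(-218)*(-1/195) - 3839/6 = 436/195 - 3839/6 = -248663/390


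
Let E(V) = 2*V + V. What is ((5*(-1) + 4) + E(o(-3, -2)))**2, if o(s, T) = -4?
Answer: 169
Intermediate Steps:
E(V) = 3*V
((5*(-1) + 4) + E(o(-3, -2)))**2 = ((5*(-1) + 4) + 3*(-4))**2 = ((-5 + 4) - 12)**2 = (-1 - 12)**2 = (-13)**2 = 169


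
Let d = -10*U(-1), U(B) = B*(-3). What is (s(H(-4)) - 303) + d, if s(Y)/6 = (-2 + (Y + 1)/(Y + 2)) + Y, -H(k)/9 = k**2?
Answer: -85410/71 ≈ -1203.0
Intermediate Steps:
U(B) = -3*B
H(k) = -9*k**2
d = -30 (d = -(-30)*(-1) = -10*3 = -30)
s(Y) = -12 + 6*Y + 6*(1 + Y)/(2 + Y) (s(Y) = 6*((-2 + (Y + 1)/(Y + 2)) + Y) = 6*((-2 + (1 + Y)/(2 + Y)) + Y) = 6*(-2 + Y + (1 + Y)/(2 + Y)) = -12 + 6*Y + 6*(1 + Y)/(2 + Y))
(s(H(-4)) - 303) + d = (6*(-3 - 9*(-4)**2 + (-9*(-4)**2)**2)/(2 - 9*(-4)**2) - 303) - 30 = (6*(-3 - 9*16 + (-9*16)**2)/(2 - 9*16) - 303) - 30 = (6*(-3 - 144 + (-144)**2)/(2 - 144) - 303) - 30 = (6*(-3 - 144 + 20736)/(-142) - 303) - 30 = (6*(-1/142)*20589 - 303) - 30 = (-61767/71 - 303) - 30 = -83280/71 - 30 = -85410/71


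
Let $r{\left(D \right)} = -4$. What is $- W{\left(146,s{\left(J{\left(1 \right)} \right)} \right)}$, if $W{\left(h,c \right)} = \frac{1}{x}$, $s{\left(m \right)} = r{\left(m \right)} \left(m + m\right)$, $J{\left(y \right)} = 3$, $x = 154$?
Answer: $- \frac{1}{154} \approx -0.0064935$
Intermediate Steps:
$s{\left(m \right)} = - 8 m$ ($s{\left(m \right)} = - 4 \left(m + m\right) = - 4 \cdot 2 m = - 8 m$)
$W{\left(h,c \right)} = \frac{1}{154}$
$- W{\left(146,s{\left(J{\left(1 \right)} \right)} \right)} = \left(-1\right) \frac{1}{154} = - \frac{1}{154}$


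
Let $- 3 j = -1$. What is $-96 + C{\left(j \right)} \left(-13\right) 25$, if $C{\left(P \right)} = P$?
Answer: $- \frac{613}{3} \approx -204.33$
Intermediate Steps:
$j = \frac{1}{3}$ ($j = \left(- \frac{1}{3}\right) \left(-1\right) = \frac{1}{3} \approx 0.33333$)
$-96 + C{\left(j \right)} \left(-13\right) 25 = -96 + \frac{1}{3} \left(-13\right) 25 = -96 - \frac{325}{3} = - \frac{613}{3}$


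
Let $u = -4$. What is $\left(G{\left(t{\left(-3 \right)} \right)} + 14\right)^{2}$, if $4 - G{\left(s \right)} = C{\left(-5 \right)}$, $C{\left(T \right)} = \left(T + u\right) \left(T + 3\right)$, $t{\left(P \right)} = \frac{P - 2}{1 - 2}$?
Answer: $0$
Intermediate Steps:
$t{\left(P \right)} = 2 - P$ ($t{\left(P \right)} = \frac{-2 + P}{-1} = \left(-2 + P\right) \left(-1\right) = 2 - P$)
$C{\left(T \right)} = \left(-4 + T\right) \left(3 + T\right)$ ($C{\left(T \right)} = \left(T - 4\right) \left(T + 3\right) = \left(-4 + T\right) \left(3 + T\right)$)
$G{\left(s \right)} = -14$ ($G{\left(s \right)} = 4 - \left(-12 + \left(-5\right)^{2} - -5\right) = 4 - \left(-12 + 25 + 5\right) = 4 - 18 = -14$)
$\left(G{\left(t{\left(-3 \right)} \right)} + 14\right)^{2} = \left(-14 + 14\right)^{2} = 0^{2} = 0$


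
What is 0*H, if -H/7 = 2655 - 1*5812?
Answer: 0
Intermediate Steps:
H = 22099 (H = -7*(2655 - 1*5812) = -7*(2655 - 5812) = -7*(-3157) = 22099)
0*H = 0*22099 = 0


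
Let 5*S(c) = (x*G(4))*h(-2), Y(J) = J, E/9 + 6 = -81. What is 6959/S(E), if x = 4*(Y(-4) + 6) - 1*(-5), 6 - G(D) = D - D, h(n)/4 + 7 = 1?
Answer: -34795/1872 ≈ -18.587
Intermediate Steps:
h(n) = -24 (h(n) = -28 + 4*1 = -28 + 4 = -24)
E = -783 (E = -54 + 9*(-81) = -54 - 729 = -783)
G(D) = 6 (G(D) = 6 - (D - D) = 6 - 1*0 = 6 + 0 = 6)
x = 13 (x = 4*(-4 + 6) - 1*(-5) = 4*2 + 5 = 8 + 5 = 13)
S(c) = -1872/5 (S(c) = ((13*6)*(-24))/5 = (78*(-24))/5 = (⅕)*(-1872) = -1872/5)
6959/S(E) = 6959/(-1872/5) = 6959*(-5/1872) = -34795/1872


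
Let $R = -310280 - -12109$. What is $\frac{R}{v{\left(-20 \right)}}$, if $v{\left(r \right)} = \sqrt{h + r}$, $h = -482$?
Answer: $\frac{298171 i \sqrt{502}}{502} \approx 13308.0 i$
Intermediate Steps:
$v{\left(r \right)} = \sqrt{-482 + r}$
$R = -298171$ ($R = -310280 + 12109 = -298171$)
$\frac{R}{v{\left(-20 \right)}} = - \frac{298171}{\sqrt{-482 - 20}} = - \frac{298171}{\sqrt{-502}} = - \frac{298171}{i \sqrt{502}} = - 298171 \left(- \frac{i \sqrt{502}}{502}\right) = \frac{298171 i \sqrt{502}}{502}$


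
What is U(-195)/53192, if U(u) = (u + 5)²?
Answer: 9025/13298 ≈ 0.67867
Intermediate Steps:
U(u) = (5 + u)²
U(-195)/53192 = (5 - 195)²/53192 = (-190)²*(1/53192) = 36100*(1/53192) = 9025/13298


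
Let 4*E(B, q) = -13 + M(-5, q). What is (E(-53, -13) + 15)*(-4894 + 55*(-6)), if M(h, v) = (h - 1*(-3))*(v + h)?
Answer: -108398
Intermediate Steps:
M(h, v) = (3 + h)*(h + v) (M(h, v) = (h + 3)*(h + v) = (3 + h)*(h + v))
E(B, q) = -¾ - q/2 (E(B, q) = (-13 + ((-5)² + 3*(-5) + 3*q - 5*q))/4 = (-13 + (25 - 15 + 3*q - 5*q))/4 = (-13 + (10 - 2*q))/4 = (-3 - 2*q)/4 = -¾ - q/2)
(E(-53, -13) + 15)*(-4894 + 55*(-6)) = ((-¾ - ½*(-13)) + 15)*(-4894 + 55*(-6)) = ((-¾ + 13/2) + 15)*(-4894 - 330) = (23/4 + 15)*(-5224) = (83/4)*(-5224) = -108398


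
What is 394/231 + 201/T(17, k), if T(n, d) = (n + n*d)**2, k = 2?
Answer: 39675/22253 ≈ 1.7829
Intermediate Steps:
T(n, d) = (n + d*n)**2
394/231 + 201/T(17, k) = 394/231 + 201/((17**2*(1 + 2)**2)) = 394*(1/231) + 201/((289*3**2)) = 394/231 + 201/((289*9)) = 394/231 + 201/2601 = 394/231 + 201*(1/2601) = 394/231 + 67/867 = 39675/22253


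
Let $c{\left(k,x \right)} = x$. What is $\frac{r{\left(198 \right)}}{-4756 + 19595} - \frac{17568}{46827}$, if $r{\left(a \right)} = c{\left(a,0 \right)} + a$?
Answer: $- \frac{2539594}{7018847} \approx -0.36182$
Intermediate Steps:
$r{\left(a \right)} = a$ ($r{\left(a \right)} = 0 + a = a$)
$\frac{r{\left(198 \right)}}{-4756 + 19595} - \frac{17568}{46827} = \frac{198}{-4756 + 19595} - \frac{17568}{46827} = \frac{198}{14839} - \frac{1952}{5203} = 198 \cdot \frac{1}{14839} - \frac{1952}{5203} = \frac{18}{1349} - \frac{1952}{5203} = - \frac{2539594}{7018847}$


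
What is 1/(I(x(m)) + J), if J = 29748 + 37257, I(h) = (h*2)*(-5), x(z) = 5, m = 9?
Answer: 1/66955 ≈ 1.4935e-5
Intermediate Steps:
I(h) = -10*h (I(h) = (2*h)*(-5) = -10*h)
J = 67005
1/(I(x(m)) + J) = 1/(-10*5 + 67005) = 1/(-50 + 67005) = 1/66955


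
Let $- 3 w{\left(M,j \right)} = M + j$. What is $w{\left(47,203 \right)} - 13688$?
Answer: $- \frac{41314}{3} \approx -13771.0$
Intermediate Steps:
$w{\left(M,j \right)} = - \frac{M}{3} - \frac{j}{3}$ ($w{\left(M,j \right)} = - \frac{M + j}{3} = - \frac{M}{3} - \frac{j}{3}$)
$w{\left(47,203 \right)} - 13688 = \left(\left(- \frac{1}{3}\right) 47 - \frac{203}{3}\right) - 13688 = \left(- \frac{47}{3} - \frac{203}{3}\right) - 13688 = - \frac{250}{3} - 13688 = - \frac{41314}{3}$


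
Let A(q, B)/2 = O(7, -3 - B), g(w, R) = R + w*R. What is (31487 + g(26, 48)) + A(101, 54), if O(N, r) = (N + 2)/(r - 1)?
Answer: 950698/29 ≈ 32783.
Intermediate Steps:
g(w, R) = R + R*w
O(N, r) = (2 + N)/(-1 + r)
A(q, B) = 18/(-4 - B) (A(q, B) = 2*((2 + 7)/(-1 + (-3 - B))) = 2*(9/(-4 - B)) = 18/(-4 - B))
(31487 + g(26, 48)) + A(101, 54) = (31487 + 48*(1 + 26)) - 18/(4 + 54) = (31487 + 48*27) - 18/58 = (31487 + 1296) - 18*1/58 = 32783 - 9/29 = 950698/29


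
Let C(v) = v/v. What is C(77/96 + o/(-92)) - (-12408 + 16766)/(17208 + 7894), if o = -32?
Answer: 10372/12551 ≈ 0.82639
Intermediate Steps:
C(v) = 1
C(77/96 + o/(-92)) - (-12408 + 16766)/(17208 + 7894) = 1 - (-12408 + 16766)/(17208 + 7894) = 1 - 4358/25102 = 1 - 1*2179/12551 = 1 - 2179/12551 = 10372/12551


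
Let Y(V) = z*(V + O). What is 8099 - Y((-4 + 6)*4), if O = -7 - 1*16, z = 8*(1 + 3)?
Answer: 8579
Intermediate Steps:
z = 32 (z = 8*4 = 32)
O = -23 (O = -7 - 16 = -23)
Y(V) = -736 + 32*V (Y(V) = 32*(V - 23) = 32*(-23 + V) = -736 + 32*V)
8099 - Y((-4 + 6)*4) = 8099 - (-736 + 32*((-4 + 6)*4)) = 8099 - (-736 + 32*(2*4)) = 8099 - (-736 + 32*8) = 8099 - (-736 + 256) = 8099 - 1*(-480) = 8099 + 480 = 8579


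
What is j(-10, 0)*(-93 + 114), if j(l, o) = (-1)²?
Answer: 21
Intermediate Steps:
j(l, o) = 1
j(-10, 0)*(-93 + 114) = 1*(-93 + 114) = 1*21 = 21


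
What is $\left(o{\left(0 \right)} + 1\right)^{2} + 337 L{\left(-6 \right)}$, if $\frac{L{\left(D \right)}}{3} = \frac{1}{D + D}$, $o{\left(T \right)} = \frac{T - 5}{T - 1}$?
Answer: $- \frac{193}{4} \approx -48.25$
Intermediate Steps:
$o{\left(T \right)} = \frac{-5 + T}{-1 + T}$
$L{\left(D \right)} = \frac{3}{2 D}$ ($L{\left(D \right)} = \frac{3}{D + D} = \frac{3}{2 D}$)
$\left(o{\left(0 \right)} + 1\right)^{2} + 337 L{\left(-6 \right)} = \left(\frac{-5 + 0}{-1 + 0} + 1\right)^{2} + 337 \frac{3}{2 \left(-6\right)} = \left(\frac{1}{-1} \left(-5\right) + 1\right)^{2} + 337 \cdot \frac{3}{2} \left(- \frac{1}{6}\right) = \left(\left(-1\right) \left(-5\right) + 1\right)^{2} + 337 \left(- \frac{1}{4}\right) = \left(5 + 1\right)^{2} - \frac{337}{4} = 6^{2} - \frac{337}{4} = 36 - \frac{337}{4} = - \frac{193}{4}$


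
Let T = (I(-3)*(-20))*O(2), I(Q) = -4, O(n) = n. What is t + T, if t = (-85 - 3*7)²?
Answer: 11396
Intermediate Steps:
T = 160 (T = -4*(-20)*2 = 80*2 = 160)
t = 11236 (t = (-85 - 21)² = (-106)² = 11236)
t + T = 11236 + 160 = 11396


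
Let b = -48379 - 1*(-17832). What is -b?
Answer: 30547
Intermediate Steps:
b = -30547 (b = -48379 + 17832 = -30547)
-b = -1*(-30547) = 30547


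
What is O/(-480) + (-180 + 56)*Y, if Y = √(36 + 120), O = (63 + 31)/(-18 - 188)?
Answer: 47/49440 - 248*√39 ≈ -1548.8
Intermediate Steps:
O = -47/103 (O = 94/(-206) = 94*(-1/206) = -47/103 ≈ -0.45631)
Y = 2*√39 (Y = √156 = 2*√39 ≈ 12.490)
O/(-480) + (-180 + 56)*Y = -47/103/(-480) + (-180 + 56)*(2*√39) = -47/103*(-1/480) - 248*√39 = 47/49440 - 248*√39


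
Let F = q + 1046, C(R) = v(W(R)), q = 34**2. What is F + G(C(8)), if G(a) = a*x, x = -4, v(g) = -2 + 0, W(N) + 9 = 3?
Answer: 2210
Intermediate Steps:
q = 1156
W(N) = -6 (W(N) = -9 + 3 = -6)
v(g) = -2
C(R) = -2
G(a) = -4*a (G(a) = a*(-4) = -4*a)
F = 2202 (F = 1156 + 1046 = 2202)
F + G(C(8)) = 2202 - 4*(-2) = 2202 + 8 = 2210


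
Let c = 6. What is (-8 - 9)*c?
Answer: -102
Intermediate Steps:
(-8 - 9)*c = (-8 - 9)*6 = -17*6 = -102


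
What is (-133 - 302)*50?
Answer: -21750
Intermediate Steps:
(-133 - 302)*50 = -435*50 = -21750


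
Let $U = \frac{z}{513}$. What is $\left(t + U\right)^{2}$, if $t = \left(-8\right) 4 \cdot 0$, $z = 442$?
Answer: $\frac{195364}{263169} \approx 0.74235$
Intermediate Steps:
$t = 0$ ($t = \left(-32\right) 0 = 0$)
$U = \frac{442}{513} \approx 0.8616$
$\left(t + U\right)^{2} = \left(0 + \frac{442}{513}\right)^{2} = \left(\frac{442}{513}\right)^{2} = \frac{195364}{263169}$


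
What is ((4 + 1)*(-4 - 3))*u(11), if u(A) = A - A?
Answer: 0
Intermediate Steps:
u(A) = 0
((4 + 1)*(-4 - 3))*u(11) = ((4 + 1)*(-4 - 3))*0 = (5*(-7))*0 = -35*0 = 0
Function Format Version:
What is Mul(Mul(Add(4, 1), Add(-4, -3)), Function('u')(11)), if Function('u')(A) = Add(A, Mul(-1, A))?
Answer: 0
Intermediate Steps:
Function('u')(A) = 0
Mul(Mul(Add(4, 1), Add(-4, -3)), Function('u')(11)) = Mul(Mul(Add(4, 1), Add(-4, -3)), 0) = Mul(Mul(5, -7), 0) = Mul(-35, 0) = 0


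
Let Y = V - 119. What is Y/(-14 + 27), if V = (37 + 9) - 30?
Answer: -103/13 ≈ -7.9231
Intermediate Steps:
V = 16 (V = 46 - 30 = 16)
Y = -103 (Y = 16 - 119 = -103)
Y/(-14 + 27) = -103/(-14 + 27) = -103/13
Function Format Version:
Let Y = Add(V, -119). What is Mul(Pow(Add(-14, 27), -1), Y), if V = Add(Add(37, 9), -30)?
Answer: Rational(-103, 13) ≈ -7.9231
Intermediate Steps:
V = 16 (V = Add(46, -30) = 16)
Y = -103 (Y = Add(16, -119) = -103)
Mul(Pow(Add(-14, 27), -1), Y) = Mul(Pow(Add(-14, 27), -1), -103) = Mul(Pow(13, -1), -103) = Mul(Rational(1, 13), -103) = Rational(-103, 13)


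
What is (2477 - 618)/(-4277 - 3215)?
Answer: -1859/7492 ≈ -0.24813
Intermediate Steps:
(2477 - 618)/(-4277 - 3215) = 1859/(-7492) = 1859*(-1/7492) = -1859/7492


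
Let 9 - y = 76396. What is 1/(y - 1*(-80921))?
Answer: 1/4534 ≈ 0.00022056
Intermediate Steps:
y = -76387 (y = 9 - 1*76396 = 9 - 76396 = -76387)
1/(y - 1*(-80921)) = 1/(-76387 - 1*(-80921)) = 1/(-76387 + 80921) = 1/4534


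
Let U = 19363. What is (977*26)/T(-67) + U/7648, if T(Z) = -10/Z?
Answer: 6508292431/38240 ≈ 1.7020e+5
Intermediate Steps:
(977*26)/T(-67) + U/7648 = (977*26)/((-10/(-67))) + 19363/7648 = 25402/((-10*(-1/67))) + 19363*(1/7648) = 25402/(10/67) + 19363/7648 = 25402*(67/10) + 19363/7648 = 850967/5 + 19363/7648 = 6508292431/38240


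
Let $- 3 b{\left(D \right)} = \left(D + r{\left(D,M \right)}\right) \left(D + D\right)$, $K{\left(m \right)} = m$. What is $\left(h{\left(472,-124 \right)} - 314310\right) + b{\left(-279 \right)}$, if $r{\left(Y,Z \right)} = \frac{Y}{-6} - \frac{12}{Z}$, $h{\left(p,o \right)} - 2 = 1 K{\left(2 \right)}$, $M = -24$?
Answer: $-357458$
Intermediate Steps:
$h{\left(p,o \right)} = 4$ ($h{\left(p,o \right)} = 2 + 1 \cdot 2 = 2 + 2 = 4$)
$r{\left(Y,Z \right)} = - \frac{12}{Z} - \frac{Y}{6}$ ($r{\left(Y,Z \right)} = Y \left(- \frac{1}{6}\right) - \frac{12}{Z} = - \frac{Y}{6} - \frac{12}{Z} = - \frac{12}{Z} - \frac{Y}{6}$)
$b{\left(D \right)} = - \frac{2 D \left(\frac{1}{2} + \frac{5 D}{6}\right)}{3}$ ($b{\left(D \right)} = - \frac{\left(D - \left(- \frac{1}{2} + \frac{D}{6}\right)\right) \left(D + D\right)}{3} = - \frac{\left(D - \left(- \frac{1}{2} + \frac{D}{6}\right)\right) 2 D}{3} = - \frac{\left(\frac{1}{2} + \frac{5 D}{6}\right) 2 D}{3} = - \frac{2 D \left(\frac{1}{2} + \frac{5 D}{6}\right)}{3}$)
$\left(h{\left(472,-124 \right)} - 314310\right) + b{\left(-279 \right)} = \left(4 - 314310\right) - - 31 \left(3 + 5 \left(-279\right)\right) = -314306 - - 31 \left(3 - 1395\right) = -314306 - \left(-31\right) \left(-1392\right) = -314306 - 43152 = -357458$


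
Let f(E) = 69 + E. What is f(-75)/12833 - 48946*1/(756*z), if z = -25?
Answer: 314005309/121271850 ≈ 2.5893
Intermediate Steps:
f(-75)/12833 - 48946*1/(756*z) = (69 - 75)/12833 - 48946/((28*27)*(-25)) = -6*1/12833 - 48946/(756*(-25)) = -6/12833 - 48946/(-18900) = -6/12833 - 48946*(-1/18900) = -6/12833 + 24473/9450 = 314005309/121271850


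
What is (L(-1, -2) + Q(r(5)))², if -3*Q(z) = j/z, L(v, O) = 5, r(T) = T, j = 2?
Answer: 5329/225 ≈ 23.684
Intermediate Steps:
Q(z) = -2/(3*z)
(L(-1, -2) + Q(r(5)))² = (5 - ⅔/5)² = (5 - ⅔*⅕)² = (5 - 2/15)² = (73/15)² = 5329/225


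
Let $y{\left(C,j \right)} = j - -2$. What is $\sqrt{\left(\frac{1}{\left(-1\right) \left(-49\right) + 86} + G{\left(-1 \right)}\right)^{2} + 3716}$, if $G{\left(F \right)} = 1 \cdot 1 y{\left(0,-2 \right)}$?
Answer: $\frac{\sqrt{67724101}}{135} \approx 60.959$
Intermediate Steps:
$y{\left(C,j \right)} = 2 + j$ ($y{\left(C,j \right)} = j + 2 = 2 + j$)
$G{\left(F \right)} = 0$ ($G{\left(F \right)} = 1 \cdot 1 \left(2 - 2\right) = 1 \cdot 0 = 0$)
$\sqrt{\left(\frac{1}{\left(-1\right) \left(-49\right) + 86} + G{\left(-1 \right)}\right)^{2} + 3716} = \sqrt{\left(\frac{1}{\left(-1\right) \left(-49\right) + 86} + 0\right)^{2} + 3716} = \sqrt{\left(\frac{1}{49 + 86} + 0\right)^{2} + 3716} = \sqrt{\left(\frac{1}{135} + 0\right)^{2} + 3716} = \sqrt{\left(\frac{1}{135}\right)^{2} + 3716} = \sqrt{\frac{1}{18225} + 3716} = \sqrt{\frac{67724101}{18225}} = \frac{\sqrt{67724101}}{135}$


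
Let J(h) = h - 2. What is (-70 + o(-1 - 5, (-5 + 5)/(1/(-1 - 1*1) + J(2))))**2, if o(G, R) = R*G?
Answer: 4900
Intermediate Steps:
J(h) = -2 + h
o(G, R) = G*R
(-70 + o(-1 - 5, (-5 + 5)/(1/(-1 - 1*1) + J(2))))**2 = (-70 + (-1 - 5)*((-5 + 5)/(1/(-1 - 1*1) + (-2 + 2))))**2 = (-70 - 0/(1/(-1 - 1) + 0))**2 = (-70 - 0/(1/(-2) + 0))**2 = (-70 - 0/(-1/2 + 0))**2 = (-70 - 0/(-1/2))**2 = (-70 - 0*(-2))**2 = (-70 - 6*0)**2 = (-70 + 0)**2 = (-70)**2 = 4900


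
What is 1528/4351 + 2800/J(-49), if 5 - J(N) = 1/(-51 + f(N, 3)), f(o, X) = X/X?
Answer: 609523528/1092101 ≈ 558.12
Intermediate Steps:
f(o, X) = 1
J(N) = 251/50 (J(N) = 5 - 1/(-51 + 1) = 5 - 1/(-50) = 5 - 1*(-1/50) = 5 + 1/50 = 251/50)
1528/4351 + 2800/J(-49) = 1528/4351 + 2800/(251/50) = 1528*(1/4351) + 2800*(50/251) = 1528/4351 + 140000/251 = 609523528/1092101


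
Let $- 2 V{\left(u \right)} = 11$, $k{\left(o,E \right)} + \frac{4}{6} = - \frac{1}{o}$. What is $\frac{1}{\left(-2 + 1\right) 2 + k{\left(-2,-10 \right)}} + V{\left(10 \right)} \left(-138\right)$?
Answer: $\frac{9861}{13} \approx 758.54$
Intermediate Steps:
$k{\left(o,E \right)} = - \frac{2}{3} - \frac{1}{o}$
$V{\left(u \right)} = - \frac{11}{2}$ ($V{\left(u \right)} = \left(- \frac{1}{2}\right) 11 = - \frac{11}{2}$)
$\frac{1}{\left(-2 + 1\right) 2 + k{\left(-2,-10 \right)}} + V{\left(10 \right)} \left(-138\right) = \frac{1}{\left(-2 + 1\right) 2 - \frac{1}{6}} - -759 = \frac{1}{\left(-1\right) 2 - \frac{1}{6}} + 759 = \frac{1}{-2 + \left(- \frac{2}{3} + \frac{1}{2}\right)} + 759 = \frac{1}{-2 - \frac{1}{6}} + 759 = \frac{1}{- \frac{13}{6}} + 759 = - \frac{6}{13} + 759 = \frac{9861}{13}$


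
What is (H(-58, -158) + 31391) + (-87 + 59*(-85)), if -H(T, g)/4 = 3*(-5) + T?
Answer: 26581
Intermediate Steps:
H(T, g) = 60 - 4*T (H(T, g) = -4*(3*(-5) + T) = -4*(-15 + T) = 60 - 4*T)
(H(-58, -158) + 31391) + (-87 + 59*(-85)) = ((60 - 4*(-58)) + 31391) + (-87 + 59*(-85)) = ((60 + 232) + 31391) + (-87 - 5015) = (292 + 31391) - 5102 = 31683 - 5102 = 26581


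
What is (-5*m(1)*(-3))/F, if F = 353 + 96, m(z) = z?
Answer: 15/449 ≈ 0.033408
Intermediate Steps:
F = 449
(-5*m(1)*(-3))/F = (-5*1*(-3))/449 = -5*(-3)*(1/449) = 15*(1/449) = 15/449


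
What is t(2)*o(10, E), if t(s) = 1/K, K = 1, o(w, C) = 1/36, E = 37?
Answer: 1/36 ≈ 0.027778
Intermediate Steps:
o(w, C) = 1/36
t(s) = 1 (t(s) = 1/1 = 1)
t(2)*o(10, E) = 1*(1/36) = 1/36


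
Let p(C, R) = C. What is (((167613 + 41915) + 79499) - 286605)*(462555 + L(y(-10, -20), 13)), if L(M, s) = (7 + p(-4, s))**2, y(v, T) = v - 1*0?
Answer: 1120330008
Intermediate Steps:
y(v, T) = v (y(v, T) = v + 0 = v)
L(M, s) = 9 (L(M, s) = (7 - 4)**2 = 3**2 = 9)
(((167613 + 41915) + 79499) - 286605)*(462555 + L(y(-10, -20), 13)) = (((167613 + 41915) + 79499) - 286605)*(462555 + 9) = ((209528 + 79499) - 286605)*462564 = (289027 - 286605)*462564 = 2422*462564 = 1120330008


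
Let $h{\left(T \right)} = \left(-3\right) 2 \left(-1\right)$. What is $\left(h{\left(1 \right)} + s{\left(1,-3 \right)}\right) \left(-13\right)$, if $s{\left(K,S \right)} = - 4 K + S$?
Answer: $13$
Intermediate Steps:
$h{\left(T \right)} = 6$ ($h{\left(T \right)} = \left(-6\right) \left(-1\right) = 6$)
$s{\left(K,S \right)} = S - 4 K$
$\left(h{\left(1 \right)} + s{\left(1,-3 \right)}\right) \left(-13\right) = \left(6 - 7\right) \left(-13\right) = \left(-1\right) \left(-13\right) = 13$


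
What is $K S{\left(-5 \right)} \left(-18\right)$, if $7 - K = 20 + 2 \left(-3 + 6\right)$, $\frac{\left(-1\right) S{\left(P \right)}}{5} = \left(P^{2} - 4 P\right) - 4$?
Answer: $-70110$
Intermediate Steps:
$S{\left(P \right)} = 20 - 5 P^{2} + 20 P$ ($S{\left(P \right)} = - 5 \left(\left(P^{2} - 4 P\right) - 4\right) = - 5 \left(-4 + P^{2} - 4 P\right) = 20 - 5 P^{2} + 20 P$)
$K = -19$ ($K = 7 - \left(20 + 2 \left(-3 + 6\right)\right) = 7 - \left(20 + 2 \cdot 3\right) = 7 - \left(20 + 6\right) = 7 - 26 = -19$)
$K S{\left(-5 \right)} \left(-18\right) = - 19 \left(20 - 5 \left(-5\right)^{2} + 20 \left(-5\right)\right) \left(-18\right) = - 19 \left(20 - 125 - 100\right) \left(-18\right) = - 19 \left(\left(-205\right) \left(-18\right)\right) = \left(-19\right) 3690 = -70110$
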